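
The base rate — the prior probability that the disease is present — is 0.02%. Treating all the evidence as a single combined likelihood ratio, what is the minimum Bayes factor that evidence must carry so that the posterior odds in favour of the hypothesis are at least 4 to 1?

19996

Prior odds = 0.0002/0.9998 = 1/4999.
Target odds = 4.
Required Bayes factor = 4 ÷ (1/4999) = 19996.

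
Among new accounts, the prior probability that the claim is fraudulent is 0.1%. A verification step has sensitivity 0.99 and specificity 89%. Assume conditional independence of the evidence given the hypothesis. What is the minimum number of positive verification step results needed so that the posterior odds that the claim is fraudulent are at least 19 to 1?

5

Prior odds = 0.001/0.999 = 1/999.
False-positive rate = 1 − 0.89 = 0.11; likelihood ratio of a positive = 0.99/0.11 = 9.
Target odds = 19.
Require 9ⁿ ≥ 19 ÷ (1/999) = 18981.
9⁴ = 6561 falls short of 18981 but 9⁵ = 59049 reaches it, so n = 5.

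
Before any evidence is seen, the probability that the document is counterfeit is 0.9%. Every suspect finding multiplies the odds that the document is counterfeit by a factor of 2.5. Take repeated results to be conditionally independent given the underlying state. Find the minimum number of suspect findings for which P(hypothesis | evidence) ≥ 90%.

Prior odds = 0.009/0.991 = 9/991.
Likelihood ratio per suspect finding = 2.5.
Target odds: 0.9 ÷ 0.1 = 9.
Need (9/991) × 2.5ⁿ ≥ 9, i.e. 2.5ⁿ ≥ 991.
2.5⁷ = 610.3515625 falls short of 991 but 2.5⁸ = 390625/256 reaches it, so n = 8.

8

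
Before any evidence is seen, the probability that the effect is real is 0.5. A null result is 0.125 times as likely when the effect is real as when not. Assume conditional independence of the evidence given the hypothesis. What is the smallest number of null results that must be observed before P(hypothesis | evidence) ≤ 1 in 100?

Prior odds: 0.5 ÷ 0.5 = 1.
Likelihood ratio per null result = 0.125.
Target posterior odds = 0.01/0.99 = 1/99.
Require 0.125ⁿ ≤ 1/99 ÷ 1 = 1/99.
0.125² = 0.015625 is still above 1/99 but 0.125³ = 0.001953125 is at or below it, so n = 3.

3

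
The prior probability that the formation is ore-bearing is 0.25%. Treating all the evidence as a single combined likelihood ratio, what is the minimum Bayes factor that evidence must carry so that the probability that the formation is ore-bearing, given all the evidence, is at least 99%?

Prior odds = 0.0025/0.9975 = 1/399.
Target odds = 0.99/0.01 = 99.
Required Bayes factor = 99 ÷ (1/399) = 39501.

39501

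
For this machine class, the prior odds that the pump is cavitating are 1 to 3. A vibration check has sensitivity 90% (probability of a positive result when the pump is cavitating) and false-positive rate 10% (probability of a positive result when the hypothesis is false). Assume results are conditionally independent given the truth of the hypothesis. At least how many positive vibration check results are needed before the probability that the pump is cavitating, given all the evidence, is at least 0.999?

Prior odds = 1/3.
Likelihood ratio of a positive result = 0.9/0.1 = 9.
Target odds: 0.999 ÷ 0.001 = 999.
Need (1/3) × 9ⁿ ≥ 999, i.e. 9ⁿ ≥ 2997.
9³ = 729 falls short of 2997 but 9⁴ = 6561 reaches it, so n = 4.

4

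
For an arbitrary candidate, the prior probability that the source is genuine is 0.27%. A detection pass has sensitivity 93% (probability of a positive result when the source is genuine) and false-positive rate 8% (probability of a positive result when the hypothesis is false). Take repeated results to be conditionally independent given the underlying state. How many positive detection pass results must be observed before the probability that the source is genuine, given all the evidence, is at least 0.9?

Prior odds = 0.0027/0.9973 = 27/9973.
Likelihood ratio of a positive result = 0.93/0.08 = 11.625.
Target posterior odds = 0.9/0.1 = 9.
Need (27/9973) × 11.625ⁿ ≥ 9, i.e. 11.625ⁿ ≥ 9973/3.
11.625³ = 804357/512 falls short of 9973/3 but 11.625⁴ = 74805201/4096 reaches it, so n = 4.

4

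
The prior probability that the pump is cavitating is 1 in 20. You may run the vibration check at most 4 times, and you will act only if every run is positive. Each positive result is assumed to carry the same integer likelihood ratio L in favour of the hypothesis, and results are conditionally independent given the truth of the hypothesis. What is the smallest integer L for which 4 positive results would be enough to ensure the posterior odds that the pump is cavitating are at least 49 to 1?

6

Prior odds = 0.05/0.95 = 1/19.
Target odds = 49.
Need L⁴ ≥ 49 ÷ (1/19) = 931.
5⁴ = 625 < 931 ≤ 1296 = 6⁴, so L = 6.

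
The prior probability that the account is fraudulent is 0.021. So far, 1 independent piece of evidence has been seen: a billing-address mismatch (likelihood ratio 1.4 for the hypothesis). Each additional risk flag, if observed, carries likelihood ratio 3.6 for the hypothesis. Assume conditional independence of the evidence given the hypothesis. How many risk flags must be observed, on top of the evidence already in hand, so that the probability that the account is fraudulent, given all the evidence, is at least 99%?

7

Prior odds = 0.021/0.979 = 21/979.
Bayes factor of the evidence already in hand = 1.4.
Odds after that evidence = (21/979) × 1.4 = 147/4895.
Target odds = 0.99/0.01 = 99.
Need 3.6ⁿ ≥ 99 ÷ (147/4895) = 161535/49.
3.6⁶ = 34012224/15625 falls short of 161535/49 but 3.6⁷ = 612220032/78125 reaches it, so n = 7.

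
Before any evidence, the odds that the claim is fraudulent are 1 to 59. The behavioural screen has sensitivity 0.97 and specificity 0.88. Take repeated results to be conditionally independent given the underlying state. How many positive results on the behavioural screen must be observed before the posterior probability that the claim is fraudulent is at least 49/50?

Prior odds = 1/59.
False-positive rate = 1 − 0.88 = 0.12; likelihood ratio of a positive = 0.97/0.12 = 97/12.
Target posterior odds = 0.98/0.02 = 49.
Require (97/12)ⁿ ≥ 49 ÷ (1/59) = 2891.
(97/12)³ = 912673/1728 falls short of 2891 but (97/12)⁴ = 88529281/20736 reaches it, so n = 4.

4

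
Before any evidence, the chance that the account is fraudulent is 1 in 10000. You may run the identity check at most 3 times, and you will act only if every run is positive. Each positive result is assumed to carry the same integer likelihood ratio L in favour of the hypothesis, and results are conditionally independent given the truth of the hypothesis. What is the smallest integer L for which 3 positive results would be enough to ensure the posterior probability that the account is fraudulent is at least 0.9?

45

Prior odds = 0.0001/0.9999 = 1/9999.
Target odds = 0.9/0.1 = 9.
Need L³ ≥ 9 ÷ (1/9999) = 89991.
44³ = 85184 < 89991 ≤ 91125 = 45³, so L = 45.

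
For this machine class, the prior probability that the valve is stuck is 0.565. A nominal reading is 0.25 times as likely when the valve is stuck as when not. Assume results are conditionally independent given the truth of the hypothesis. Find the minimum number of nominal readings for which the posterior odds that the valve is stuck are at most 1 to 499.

5

Prior odds: 0.565 ÷ 0.435 = 113/87.
Likelihood ratio per nominal reading = 0.25.
Target odds = 1/499.
Require 0.25ⁿ ≤ 1/499 ÷ (113/87) = 87/56387.
0.25⁴ = 0.00390625 is still above 87/56387 but 0.25⁵ = 1/1024 is at or below it, so n = 5.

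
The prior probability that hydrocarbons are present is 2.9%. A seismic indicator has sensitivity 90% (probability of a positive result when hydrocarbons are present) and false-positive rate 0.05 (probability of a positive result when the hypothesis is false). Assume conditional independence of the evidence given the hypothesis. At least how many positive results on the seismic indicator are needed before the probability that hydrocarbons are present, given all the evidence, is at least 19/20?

Prior odds = 0.029/0.971 = 29/971.
Likelihood ratio of a positive result = 0.9/0.05 = 18.
Target odds: 0.95 ÷ 0.05 = 19.
Require 18ⁿ ≥ 19 ÷ (29/971) = 18449/29.
18² = 324 falls short of 18449/29 but 18³ = 5832 reaches it, so n = 3.

3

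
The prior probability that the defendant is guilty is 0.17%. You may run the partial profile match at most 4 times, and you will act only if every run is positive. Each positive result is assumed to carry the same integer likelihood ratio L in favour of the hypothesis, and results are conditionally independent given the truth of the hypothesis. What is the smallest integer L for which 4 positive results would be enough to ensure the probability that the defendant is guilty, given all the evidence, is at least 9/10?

Prior odds = 0.0017/0.9983 = 17/9983.
Target odds = 0.9/0.1 = 9.
Need L⁴ ≥ 9 ÷ (17/9983) = 89847/17.
8⁴ = 4096 < 89847/17 ≤ 6561 = 9⁴, so L = 9.

9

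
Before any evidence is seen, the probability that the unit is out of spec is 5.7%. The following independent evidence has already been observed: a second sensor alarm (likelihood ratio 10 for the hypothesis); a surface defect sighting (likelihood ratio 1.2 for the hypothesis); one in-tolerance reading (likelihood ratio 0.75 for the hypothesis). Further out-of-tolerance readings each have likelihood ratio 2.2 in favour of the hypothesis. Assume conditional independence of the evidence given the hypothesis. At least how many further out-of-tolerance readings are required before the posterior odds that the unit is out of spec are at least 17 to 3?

3

Prior odds = 0.057/0.943 = 57/943.
Combined Bayes factor of the evidence already in hand = 10 × 1.2 × 0.75 = 9.
Odds after that evidence = (57/943) × 9 = 513/943.
Target odds = 17/3.
Need 2.2ⁿ ≥ 17/3 ÷ (513/943) = 16031/1539.
2.2² = 4.84 falls short of 16031/1539 but 2.2³ = 10.648 reaches it, so n = 3.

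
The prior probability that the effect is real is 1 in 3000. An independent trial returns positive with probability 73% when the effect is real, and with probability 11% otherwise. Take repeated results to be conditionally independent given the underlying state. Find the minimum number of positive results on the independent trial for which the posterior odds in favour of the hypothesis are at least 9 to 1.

6

Prior odds: (1/3000) ÷ (2999/3000) = 1/2999.
Likelihood ratio of a positive result = 0.73/0.11 = 73/11.
Target odds = 9.
Need (1/2999) × (73/11)ⁿ ≥ 9, i.e. (73/11)ⁿ ≥ 26991.
(73/11)⁵ ≈12872.1 falls short of 26991 but (73/11)⁶ ≈85424.2 reaches it, so n = 6.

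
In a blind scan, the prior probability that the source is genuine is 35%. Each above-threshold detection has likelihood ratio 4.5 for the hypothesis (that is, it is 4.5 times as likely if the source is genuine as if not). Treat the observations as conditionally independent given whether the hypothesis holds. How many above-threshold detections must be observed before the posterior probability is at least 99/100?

4

Prior odds = 0.35/0.65 = 7/13.
Likelihood ratio per above-threshold detection = 4.5.
Target odds: 0.99 ÷ 0.01 = 99.
Need (7/13) × 4.5ⁿ ≥ 99, i.e. 4.5ⁿ ≥ 1287/7.
4.5³ = 91.125 falls short of 1287/7 but 4.5⁴ = 410.0625 reaches it, so n = 4.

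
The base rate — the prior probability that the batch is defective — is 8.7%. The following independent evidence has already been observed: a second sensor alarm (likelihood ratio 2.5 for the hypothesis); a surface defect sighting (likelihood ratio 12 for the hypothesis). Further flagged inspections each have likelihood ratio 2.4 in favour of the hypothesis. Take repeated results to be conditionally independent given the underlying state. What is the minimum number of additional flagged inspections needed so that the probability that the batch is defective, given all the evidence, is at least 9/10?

2

Prior odds = 0.087/0.913 = 87/913.
Combined Bayes factor of the evidence already in hand = 2.5 × 12 = 30.
Odds after that evidence = (87/913) × 30 = 2610/913.
Target odds = 0.9/0.1 = 9.
Need 2.4ⁿ ≥ 9 ÷ (2610/913) = 913/290.
2.4¹ = 2.4 falls short of 913/290 but 2.4² = 5.76 reaches it, so n = 2.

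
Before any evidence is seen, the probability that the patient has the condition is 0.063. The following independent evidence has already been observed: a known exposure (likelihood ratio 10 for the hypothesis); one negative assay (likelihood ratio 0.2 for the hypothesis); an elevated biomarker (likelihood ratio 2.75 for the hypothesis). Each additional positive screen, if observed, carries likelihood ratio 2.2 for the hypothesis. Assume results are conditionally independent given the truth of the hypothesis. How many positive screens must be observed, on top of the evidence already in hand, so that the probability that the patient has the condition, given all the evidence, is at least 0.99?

8

Prior odds = 0.063/0.937 = 63/937.
Combined Bayes factor of the evidence already in hand = 10 × 0.2 × 2.75 = 5.5.
Odds after that evidence = (63/937) × 5.5 = 693/1874.
Target odds = 0.99/0.01 = 99.
Need 2.2ⁿ ≥ 99 ÷ (693/1874) = 1874/7.
2.2⁷ = 19487171/78125 falls short of 1874/7 but 2.2⁸ = 214358881/390625 reaches it, so n = 8.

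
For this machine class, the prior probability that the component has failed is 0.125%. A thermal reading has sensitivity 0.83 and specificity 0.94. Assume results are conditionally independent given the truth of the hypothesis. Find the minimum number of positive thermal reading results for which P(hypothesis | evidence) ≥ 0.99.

5

Prior odds: 0.00125 ÷ 0.99875 = 1/799.
False-positive rate = 1 − 0.94 = 0.06; likelihood ratio of a positive = 0.83/0.06 = 83/6.
Target odds: 0.99 ÷ 0.01 = 99.
Need (1/799) × (83/6)ⁿ ≥ 99, i.e. (83/6)ⁿ ≥ 79101.
(83/6)⁴ = 47458321/1296 falls short of 79101 but (83/6)⁵ ≈506564 reaches it, so n = 5.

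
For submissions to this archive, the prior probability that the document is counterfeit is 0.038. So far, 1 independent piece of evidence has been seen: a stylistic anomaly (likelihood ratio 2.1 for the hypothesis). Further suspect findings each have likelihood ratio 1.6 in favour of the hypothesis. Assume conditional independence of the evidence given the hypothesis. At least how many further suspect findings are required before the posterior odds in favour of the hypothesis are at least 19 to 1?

Prior odds = 0.038/0.962 = 19/481.
Bayes factor of the evidence already in hand = 2.1.
Odds after that evidence = (19/481) × 2.1 = 399/4810.
Target odds = 19.
Need 1.6ⁿ ≥ 19 ÷ (399/4810) = 4810/21.
1.6¹¹ ≈175.922 falls short of 4810/21 but 1.6¹² ≈281.475 reaches it, so n = 12.

12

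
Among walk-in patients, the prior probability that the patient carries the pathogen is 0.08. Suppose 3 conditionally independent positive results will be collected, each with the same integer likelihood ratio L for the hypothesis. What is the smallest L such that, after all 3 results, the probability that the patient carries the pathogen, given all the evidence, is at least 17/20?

Prior odds = 0.08/0.92 = 2/23.
Target odds = 0.85/0.15 = 17/3.
Need L³ ≥ 17/3 ÷ (2/23) = 391/6.
4³ = 64 < 391/6 ≤ 125 = 5³, so L = 5.

5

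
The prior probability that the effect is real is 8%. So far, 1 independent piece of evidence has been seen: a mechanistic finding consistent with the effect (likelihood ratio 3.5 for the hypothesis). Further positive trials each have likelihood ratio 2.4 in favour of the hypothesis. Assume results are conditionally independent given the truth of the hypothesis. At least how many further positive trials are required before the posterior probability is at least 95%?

Prior odds = 0.08/0.92 = 2/23.
Bayes factor of the evidence already in hand = 3.5.
Odds after that evidence = (2/23) × 3.5 = 7/23.
Target odds = 0.95/0.05 = 19.
Need 2.4ⁿ ≥ 19 ÷ (7/23) = 437/7.
2.4⁴ = 33.1776 falls short of 437/7 but 2.4⁵ = 79.62624 reaches it, so n = 5.

5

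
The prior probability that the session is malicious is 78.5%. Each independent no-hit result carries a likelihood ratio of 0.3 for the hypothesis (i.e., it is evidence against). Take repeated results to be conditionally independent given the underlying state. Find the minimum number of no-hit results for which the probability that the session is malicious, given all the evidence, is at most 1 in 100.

Prior odds: 0.785 ÷ 0.215 = 157/43.
Likelihood ratio per no-hit result = 0.3.
Target odds: 0.01 ÷ 0.99 = 1/99.
Require 0.3ⁿ ≤ 1/99 ÷ (157/43) = 43/15543.
0.3⁴ = 0.0081 is still above 43/15543 but 0.3⁵ = 243/100000 is at or below it, so n = 5.

5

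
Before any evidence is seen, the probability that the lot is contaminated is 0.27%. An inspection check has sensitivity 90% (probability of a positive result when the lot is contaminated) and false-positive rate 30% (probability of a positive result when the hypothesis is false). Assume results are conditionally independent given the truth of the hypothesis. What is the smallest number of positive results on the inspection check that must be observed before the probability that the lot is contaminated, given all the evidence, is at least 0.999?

Prior odds = 0.0027/0.9973 = 27/9973.
Likelihood ratio of a positive result = 0.9/0.3 = 3.
Target posterior odds = 0.999/0.001 = 999.
Need (27/9973) × 3ⁿ ≥ 999, i.e. 3ⁿ ≥ 369001.
3¹¹ = 177147 falls short of 369001 but 3¹² = 531441 reaches it, so n = 12.

12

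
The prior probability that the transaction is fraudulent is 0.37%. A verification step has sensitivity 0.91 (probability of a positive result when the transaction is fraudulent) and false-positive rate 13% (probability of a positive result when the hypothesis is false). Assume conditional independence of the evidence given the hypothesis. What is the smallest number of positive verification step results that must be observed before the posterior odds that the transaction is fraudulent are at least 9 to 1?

5

Prior odds = 0.0037/0.9963 = 37/9963.
Likelihood ratio of a positive result = 0.91/0.13 = 7.
Target odds = 9.
Need (37/9963) × 7ⁿ ≥ 9, i.e. 7ⁿ ≥ 89667/37.
7⁴ = 2401 falls short of 89667/37 but 7⁵ = 16807 reaches it, so n = 5.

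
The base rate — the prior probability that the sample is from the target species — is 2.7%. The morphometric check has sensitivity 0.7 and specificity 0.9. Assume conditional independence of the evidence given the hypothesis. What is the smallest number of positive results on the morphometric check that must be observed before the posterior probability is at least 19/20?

4

Prior odds: 0.027 ÷ 0.973 = 27/973.
False-positive rate = 1 − 0.9 = 0.1; likelihood ratio of a positive = 0.7/0.1 = 7.
Target posterior odds = 0.95/0.05 = 19.
Need (27/973) × 7ⁿ ≥ 19, i.e. 7ⁿ ≥ 18487/27.
7³ = 343 falls short of 18487/27 but 7⁴ = 2401 reaches it, so n = 4.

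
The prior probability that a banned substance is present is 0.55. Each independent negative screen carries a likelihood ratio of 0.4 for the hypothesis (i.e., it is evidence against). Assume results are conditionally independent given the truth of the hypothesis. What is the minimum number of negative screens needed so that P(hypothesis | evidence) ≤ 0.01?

Prior odds = 0.55/0.45 = 11/9.
Likelihood ratio per negative screen = 0.4.
Target posterior odds = 0.01/0.99 = 1/99.
Need (11/9) × 0.4ⁿ ≤ 1/99, i.e. 0.4ⁿ ≤ 1/121.
0.4⁵ = 0.01024 is still above 1/121 but 0.4⁶ = 64/15625 is at or below it, so n = 6.

6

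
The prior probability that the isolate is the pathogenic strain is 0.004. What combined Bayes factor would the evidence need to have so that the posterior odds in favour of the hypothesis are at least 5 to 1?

Prior odds = 0.004/0.996 = 1/249.
Target odds = 5.
Required Bayes factor = 5 ÷ (1/249) = 1245.

1245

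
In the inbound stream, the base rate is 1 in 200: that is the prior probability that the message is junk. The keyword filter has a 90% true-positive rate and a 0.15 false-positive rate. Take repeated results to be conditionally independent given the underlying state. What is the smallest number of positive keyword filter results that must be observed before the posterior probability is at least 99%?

6

Prior odds: 0.005 ÷ 0.995 = 1/199.
Likelihood ratio of a positive result = 0.9/0.15 = 6.
Target odds: 0.99 ÷ 0.01 = 99.
Require 6ⁿ ≥ 99 ÷ (1/199) = 19701.
6⁵ = 7776 falls short of 19701 but 6⁶ = 46656 reaches it, so n = 6.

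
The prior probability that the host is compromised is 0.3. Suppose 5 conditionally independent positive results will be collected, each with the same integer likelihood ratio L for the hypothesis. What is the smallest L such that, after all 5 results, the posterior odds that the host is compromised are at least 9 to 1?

Prior odds = 0.3/0.7 = 3/7.
Target odds = 9.
Need L⁵ ≥ 9 ÷ (3/7) = 21.
1⁵ = 1 < 21 ≤ 32 = 2⁵, so L = 2.

2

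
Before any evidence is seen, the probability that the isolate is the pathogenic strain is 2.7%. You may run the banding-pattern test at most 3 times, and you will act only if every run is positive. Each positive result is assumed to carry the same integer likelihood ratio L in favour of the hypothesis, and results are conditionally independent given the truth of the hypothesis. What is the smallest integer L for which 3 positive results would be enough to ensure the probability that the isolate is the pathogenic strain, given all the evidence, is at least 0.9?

7

Prior odds = 0.027/0.973 = 27/973.
Target odds = 0.9/0.1 = 9.
Need L³ ≥ 9 ÷ (27/973) = 973/3.
6³ = 216 < 973/3 ≤ 343 = 7³, so L = 7.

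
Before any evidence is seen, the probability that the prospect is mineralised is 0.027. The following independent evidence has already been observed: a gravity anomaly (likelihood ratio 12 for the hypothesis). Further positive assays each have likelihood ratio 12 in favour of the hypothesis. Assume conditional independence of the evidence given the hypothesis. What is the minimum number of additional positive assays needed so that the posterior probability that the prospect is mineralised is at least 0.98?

3

Prior odds = 0.027/0.973 = 27/973.
Bayes factor of the evidence already in hand = 12.
Odds after that evidence = (27/973) × 12 = 324/973.
Target odds = 0.98/0.02 = 49.
Need 12ⁿ ≥ 49 ÷ (324/973) = 47677/324.
12² = 144 falls short of 47677/324 but 12³ = 1728 reaches it, so n = 3.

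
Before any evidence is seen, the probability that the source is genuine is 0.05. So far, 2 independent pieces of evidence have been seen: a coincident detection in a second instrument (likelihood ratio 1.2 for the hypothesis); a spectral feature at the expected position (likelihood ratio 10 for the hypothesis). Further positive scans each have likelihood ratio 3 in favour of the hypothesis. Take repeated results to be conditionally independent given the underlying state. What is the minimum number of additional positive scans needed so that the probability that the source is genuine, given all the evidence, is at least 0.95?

Prior odds = 0.05/0.95 = 1/19.
Combined Bayes factor of the evidence already in hand = 1.2 × 10 = 12.
Odds after that evidence = (1/19) × 12 = 12/19.
Target odds = 0.95/0.05 = 19.
Need 3ⁿ ≥ 19 ÷ (12/19) = 361/12.
3³ = 27 falls short of 361/12 but 3⁴ = 81 reaches it, so n = 4.

4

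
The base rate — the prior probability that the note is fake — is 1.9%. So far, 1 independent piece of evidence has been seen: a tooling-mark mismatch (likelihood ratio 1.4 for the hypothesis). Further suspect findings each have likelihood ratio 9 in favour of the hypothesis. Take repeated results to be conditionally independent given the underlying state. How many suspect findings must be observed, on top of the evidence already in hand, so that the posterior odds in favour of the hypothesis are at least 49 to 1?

4

Prior odds = 0.019/0.981 = 19/981.
Bayes factor of the evidence already in hand = 1.4.
Odds after that evidence = (19/981) × 1.4 = 133/4905.
Target odds = 49.
Need 9ⁿ ≥ 49 ÷ (133/4905) = 34335/19.
9³ = 729 falls short of 34335/19 but 9⁴ = 6561 reaches it, so n = 4.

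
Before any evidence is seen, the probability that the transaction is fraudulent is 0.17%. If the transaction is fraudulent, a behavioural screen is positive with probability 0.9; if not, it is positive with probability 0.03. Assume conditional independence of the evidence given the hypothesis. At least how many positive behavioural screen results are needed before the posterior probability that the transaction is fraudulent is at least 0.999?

4

Prior odds = 0.0017/0.9983 = 17/9983.
Likelihood ratio of a positive = 0.9/0.03 = 30.
Target posterior odds = 0.999/0.001 = 999.
Need (17/9983) × 30ⁿ ≥ 999, i.e. 30ⁿ ≥ 9973017/17.
30³ = 27000 falls short of 9973017/17 but 30⁴ = 810000 reaches it, so n = 4.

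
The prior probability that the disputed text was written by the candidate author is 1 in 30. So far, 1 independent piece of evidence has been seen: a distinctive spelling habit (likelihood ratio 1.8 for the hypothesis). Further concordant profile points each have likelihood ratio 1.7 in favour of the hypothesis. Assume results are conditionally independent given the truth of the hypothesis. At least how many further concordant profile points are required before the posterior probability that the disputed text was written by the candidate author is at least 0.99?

Prior odds = (1/30)/(29/30) = 1/29.
Bayes factor of the evidence already in hand = 1.8.
Odds after that evidence = (1/29) × 1.8 = 9/145.
Target odds = 0.99/0.01 = 99.
Need 1.7ⁿ ≥ 99 ÷ (9/145) = 1595.
1.7¹³ ≈990.458 falls short of 1595 but 1.7¹⁴ ≈1683.78 reaches it, so n = 14.

14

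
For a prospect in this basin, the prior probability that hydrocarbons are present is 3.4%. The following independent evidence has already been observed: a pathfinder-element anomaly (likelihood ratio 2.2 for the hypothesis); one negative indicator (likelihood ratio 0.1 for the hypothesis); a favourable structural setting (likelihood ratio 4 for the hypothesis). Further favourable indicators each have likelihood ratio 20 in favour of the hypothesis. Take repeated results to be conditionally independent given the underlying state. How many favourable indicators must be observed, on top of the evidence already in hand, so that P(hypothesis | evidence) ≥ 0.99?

Prior odds = 0.034/0.966 = 17/483.
Combined Bayes factor of the evidence already in hand = 2.2 × 0.1 × 4 = 0.88.
Odds after that evidence = (17/483) × 0.88 = 374/12075.
Target odds = 0.99/0.01 = 99.
Need 20ⁿ ≥ 99 ÷ (374/12075) = 108675/34.
20² = 400 falls short of 108675/34 but 20³ = 8000 reaches it, so n = 3.

3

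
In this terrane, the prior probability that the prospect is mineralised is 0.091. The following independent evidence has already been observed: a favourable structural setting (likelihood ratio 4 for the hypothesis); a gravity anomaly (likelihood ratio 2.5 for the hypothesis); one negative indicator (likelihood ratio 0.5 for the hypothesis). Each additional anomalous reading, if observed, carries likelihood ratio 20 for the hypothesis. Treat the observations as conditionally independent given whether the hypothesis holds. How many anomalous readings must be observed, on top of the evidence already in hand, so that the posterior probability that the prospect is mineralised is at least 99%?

2

Prior odds = 0.091/0.909 = 91/909.
Combined Bayes factor of the evidence already in hand = 4 × 2.5 × 0.5 = 5.
Odds after that evidence = (91/909) × 5 = 455/909.
Target odds = 0.99/0.01 = 99.
Need 20ⁿ ≥ 99 ÷ (455/909) = 89991/455.
20¹ = 20 falls short of 89991/455 but 20² = 400 reaches it, so n = 2.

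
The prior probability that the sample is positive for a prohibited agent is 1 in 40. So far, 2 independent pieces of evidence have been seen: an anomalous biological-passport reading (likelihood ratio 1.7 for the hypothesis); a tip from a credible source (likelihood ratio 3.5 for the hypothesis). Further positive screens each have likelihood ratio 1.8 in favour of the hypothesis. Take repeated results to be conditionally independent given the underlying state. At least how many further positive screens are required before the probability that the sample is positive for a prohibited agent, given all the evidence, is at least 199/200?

Prior odds = 0.025/0.975 = 1/39.
Combined Bayes factor of the evidence already in hand = 1.7 × 3.5 = 5.95.
Odds after that evidence = (1/39) × 5.95 = 119/780.
Target odds = 0.995/0.005 = 199.
Need 1.8ⁿ ≥ 199 ÷ (119/780) = 155220/119.
1.8¹² ≈1156.83 falls short of 155220/119 but 1.8¹³ ≈2082.3 reaches it, so n = 13.

13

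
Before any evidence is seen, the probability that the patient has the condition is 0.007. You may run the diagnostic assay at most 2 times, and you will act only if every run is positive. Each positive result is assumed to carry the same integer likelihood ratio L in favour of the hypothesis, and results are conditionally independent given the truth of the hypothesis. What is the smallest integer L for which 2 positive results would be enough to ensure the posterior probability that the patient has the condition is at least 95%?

52

Prior odds = 0.007/0.993 = 7/993.
Target odds = 0.95/0.05 = 19.
Need L² ≥ 19 ÷ (7/993) = 18867/7.
51² = 2601 < 18867/7 ≤ 2704 = 52², so L = 52.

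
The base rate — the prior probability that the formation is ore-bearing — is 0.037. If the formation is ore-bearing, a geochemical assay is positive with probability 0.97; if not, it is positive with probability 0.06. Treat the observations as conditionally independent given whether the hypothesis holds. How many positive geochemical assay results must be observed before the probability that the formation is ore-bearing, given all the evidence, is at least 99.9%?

4

Prior odds: 0.037 ÷ 0.963 = 37/963.
Likelihood ratio of a positive = 0.97/0.06 = 97/6.
Target odds: 0.999 ÷ 0.001 = 999.
Require (97/6)ⁿ ≥ 999 ÷ (37/963) = 26001.
(97/6)³ = 912673/216 falls short of 26001 but (97/6)⁴ = 88529281/1296 reaches it, so n = 4.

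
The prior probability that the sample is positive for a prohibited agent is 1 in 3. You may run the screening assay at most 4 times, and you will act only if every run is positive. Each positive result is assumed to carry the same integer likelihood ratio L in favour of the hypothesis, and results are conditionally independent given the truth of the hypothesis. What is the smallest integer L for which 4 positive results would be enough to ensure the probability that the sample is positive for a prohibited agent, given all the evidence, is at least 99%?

Prior odds = (1/3)/(2/3) = 0.5.
Target odds = 0.99/0.01 = 99.
Need L⁴ ≥ 99 ÷ 0.5 = 198.
3⁴ = 81 < 198 ≤ 256 = 4⁴, so L = 4.

4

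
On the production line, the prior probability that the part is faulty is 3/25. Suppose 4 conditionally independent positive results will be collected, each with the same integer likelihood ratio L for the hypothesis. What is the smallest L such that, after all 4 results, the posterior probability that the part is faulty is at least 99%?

Prior odds = 0.12/0.88 = 3/22.
Target odds = 0.99/0.01 = 99.
Need L⁴ ≥ 99 ÷ (3/22) = 726.
5⁴ = 625 < 726 ≤ 1296 = 6⁴, so L = 6.

6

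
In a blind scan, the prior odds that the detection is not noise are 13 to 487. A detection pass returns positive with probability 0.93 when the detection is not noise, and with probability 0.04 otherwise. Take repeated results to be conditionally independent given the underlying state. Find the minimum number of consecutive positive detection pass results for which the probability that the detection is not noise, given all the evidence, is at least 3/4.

Prior odds = 13/487.
Likelihood ratio of a positive result = 0.93/0.04 = 23.25.
Target posterior odds = 0.75/0.25 = 3.
Require 23.25ⁿ ≥ 3 ÷ (13/487) = 1461/13.
23.25¹ = 23.25 falls short of 1461/13 but 23.25² = 540.5625 reaches it, so n = 2.

2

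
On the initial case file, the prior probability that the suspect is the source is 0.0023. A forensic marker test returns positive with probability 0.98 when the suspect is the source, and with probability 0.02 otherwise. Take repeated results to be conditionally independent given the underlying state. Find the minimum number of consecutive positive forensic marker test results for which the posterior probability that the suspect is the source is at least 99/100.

Prior odds: 0.0023 ÷ 0.9977 = 23/9977.
Likelihood ratio of a positive result = 0.98/0.02 = 49.
Target posterior odds = 0.99/0.01 = 99.
Require 49ⁿ ≥ 99 ÷ (23/9977) = 987723/23.
49² = 2401 falls short of 987723/23 but 49³ = 117649 reaches it, so n = 3.

3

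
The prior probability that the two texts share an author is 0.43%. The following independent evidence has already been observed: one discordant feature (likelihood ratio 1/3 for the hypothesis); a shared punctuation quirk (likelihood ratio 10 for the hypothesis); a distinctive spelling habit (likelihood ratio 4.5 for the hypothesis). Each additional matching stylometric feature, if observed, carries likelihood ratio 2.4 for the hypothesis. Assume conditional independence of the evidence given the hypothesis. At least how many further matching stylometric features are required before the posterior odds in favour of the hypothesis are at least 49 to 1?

Prior odds = 0.0043/0.9957 = 43/9957.
Combined Bayes factor of the evidence already in hand = (1/3) × 10 × 4.5 = 15.
Odds after that evidence = (43/9957) × 15 = 215/3319.
Target odds = 49.
Need 2.4ⁿ ≥ 49 ÷ (215/3319) = 162631/215.
2.4⁷ = 35831808/78125 falls short of 162631/215 but 2.4⁸ = 429981696/390625 reaches it, so n = 8.

8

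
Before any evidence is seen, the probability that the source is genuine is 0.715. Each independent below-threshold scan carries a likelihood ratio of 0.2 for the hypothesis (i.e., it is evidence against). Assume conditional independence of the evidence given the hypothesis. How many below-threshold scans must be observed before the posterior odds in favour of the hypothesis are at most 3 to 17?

2

Prior odds = 0.715/0.285 = 143/57.
Likelihood ratio per below-threshold scan = 0.2.
Target odds = 3/17.
Require 0.2ⁿ ≤ 3/17 ÷ (143/57) = 171/2431.
0.2¹ = 0.2 is still above 171/2431 but 0.2² = 0.04 is at or below it, so n = 2.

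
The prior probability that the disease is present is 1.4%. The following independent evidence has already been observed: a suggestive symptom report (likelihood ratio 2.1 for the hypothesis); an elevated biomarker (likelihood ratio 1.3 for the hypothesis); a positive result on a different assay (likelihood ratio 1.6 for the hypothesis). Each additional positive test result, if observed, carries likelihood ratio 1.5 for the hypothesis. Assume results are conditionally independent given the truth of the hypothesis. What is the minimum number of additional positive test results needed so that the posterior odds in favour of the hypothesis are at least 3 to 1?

Prior odds = 0.014/0.986 = 7/493.
Combined Bayes factor of the evidence already in hand = 2.1 × 1.3 × 1.6 = 4.368.
Odds after that evidence = (7/493) × 4.368 = 3822/61625.
Target odds = 3.
Need 1.5ⁿ ≥ 3 ÷ (3822/61625) = 61625/1274.
1.5⁹ = 19683/512 falls short of 61625/1274 but 1.5¹⁰ = 59049/1024 reaches it, so n = 10.

10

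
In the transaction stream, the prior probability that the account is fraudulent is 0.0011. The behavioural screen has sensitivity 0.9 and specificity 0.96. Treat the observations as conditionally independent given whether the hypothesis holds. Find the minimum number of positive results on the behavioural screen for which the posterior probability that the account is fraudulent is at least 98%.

Prior odds = 0.0011/0.9989 = 11/9989.
False-positive rate = 1 − 0.96 = 0.04; likelihood ratio of a positive = 0.9/0.04 = 22.5.
Target posterior odds = 0.98/0.02 = 49.
Require 22.5ⁿ ≥ 49 ÷ (11/9989) = 489461/11.
22.5³ = 11390.625 falls short of 489461/11 but 22.5⁴ = 256289.0625 reaches it, so n = 4.

4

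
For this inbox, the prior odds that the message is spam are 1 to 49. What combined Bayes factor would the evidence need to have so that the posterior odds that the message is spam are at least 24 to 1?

Prior odds = 1/49.
Target odds = 24.
Required Bayes factor = 24 ÷ (1/49) = 1176.

1176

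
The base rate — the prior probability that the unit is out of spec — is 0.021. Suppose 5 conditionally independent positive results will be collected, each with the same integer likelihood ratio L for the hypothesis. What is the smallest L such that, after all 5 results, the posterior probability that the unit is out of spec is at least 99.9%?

Prior odds = 0.021/0.979 = 21/979.
Target odds = 0.999/0.001 = 999.
Need L⁵ ≥ 999 ÷ (21/979) = 326007/7.
8⁵ = 32768 < 326007/7 ≤ 59049 = 9⁵, so L = 9.

9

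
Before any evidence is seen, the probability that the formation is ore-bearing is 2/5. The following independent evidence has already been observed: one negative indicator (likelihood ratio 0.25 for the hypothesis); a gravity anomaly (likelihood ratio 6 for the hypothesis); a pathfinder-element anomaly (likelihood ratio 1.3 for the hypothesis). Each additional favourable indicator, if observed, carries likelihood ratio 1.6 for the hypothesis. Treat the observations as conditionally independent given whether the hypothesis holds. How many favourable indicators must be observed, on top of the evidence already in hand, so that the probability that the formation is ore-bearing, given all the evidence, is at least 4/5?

Prior odds = 0.4/0.6 = 2/3.
Combined Bayes factor of the evidence already in hand = 0.25 × 6 × 1.3 = 1.95.
Odds after that evidence = (2/3) × 1.95 = 1.3.
Target odds = 0.8/0.2 = 4.
Need 1.6ⁿ ≥ 4 ÷ 1.3 = 40/13.
1.6² = 2.56 falls short of 40/13 but 1.6³ = 4.096 reaches it, so n = 3.

3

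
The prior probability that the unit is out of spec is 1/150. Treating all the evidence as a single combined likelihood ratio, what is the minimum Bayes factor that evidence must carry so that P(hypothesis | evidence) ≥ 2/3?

Prior odds = (1/150)/(149/150) = 1/149.
Target odds = (2/3)/(1/3) = 2.
Required Bayes factor = 2 ÷ (1/149) = 298.

298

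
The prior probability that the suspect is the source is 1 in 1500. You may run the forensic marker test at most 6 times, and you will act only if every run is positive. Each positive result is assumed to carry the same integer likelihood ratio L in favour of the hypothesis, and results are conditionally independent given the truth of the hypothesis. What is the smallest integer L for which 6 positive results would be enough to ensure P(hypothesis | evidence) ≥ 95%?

Prior odds = (1/1500)/(1499/1500) = 1/1499.
Target odds = 0.95/0.05 = 19.
Need L⁶ ≥ 19 ÷ (1/1499) = 28481.
5⁶ = 15625 < 28481 ≤ 46656 = 6⁶, so L = 6.

6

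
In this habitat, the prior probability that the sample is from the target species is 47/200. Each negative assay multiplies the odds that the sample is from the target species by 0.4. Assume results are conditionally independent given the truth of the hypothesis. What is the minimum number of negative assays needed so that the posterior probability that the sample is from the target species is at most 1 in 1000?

7

Prior odds: 0.235 ÷ 0.765 = 47/153.
Likelihood ratio per negative assay = 0.4.
Target posterior odds = 0.001/0.999 = 1/999.
Require 0.4ⁿ ≤ 1/999 ÷ (47/153) = 17/5217.
0.4⁶ = 64/15625 is still above 17/5217 but 0.4⁷ = 128/78125 is at or below it, so n = 7.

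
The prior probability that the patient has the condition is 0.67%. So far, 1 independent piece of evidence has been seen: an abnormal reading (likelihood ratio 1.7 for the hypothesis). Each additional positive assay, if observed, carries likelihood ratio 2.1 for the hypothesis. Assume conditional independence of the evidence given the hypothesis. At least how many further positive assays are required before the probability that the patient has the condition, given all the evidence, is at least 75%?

8

Prior odds = 0.0067/0.9933 = 67/9933.
Bayes factor of the evidence already in hand = 1.7.
Odds after that evidence = (67/9933) × 1.7 = 1139/99330.
Target odds = 0.75/0.25 = 3.
Need 2.1ⁿ ≥ 3 ÷ (1139/99330) = 297990/1139.
2.1⁷ ≈180.109 falls short of 297990/1139 but 2.1⁸ ≈378.229 reaches it, so n = 8.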